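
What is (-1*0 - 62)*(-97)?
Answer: 6014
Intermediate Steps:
(-1*0 - 62)*(-97) = (0 - 62)*(-97) = -62*(-97) = 6014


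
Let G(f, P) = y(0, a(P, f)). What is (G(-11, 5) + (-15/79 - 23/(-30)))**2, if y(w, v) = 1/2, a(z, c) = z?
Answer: 1628176/1404225 ≈ 1.1595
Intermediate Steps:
y(w, v) = 1/2
G(f, P) = 1/2
(G(-11, 5) + (-15/79 - 23/(-30)))**2 = (1/2 + (-15/79 - 23/(-30)))**2 = (1/2 + (-15*1/79 - 23*(-1/30)))**2 = (1/2 + (-15/79 + 23/30))**2 = (1/2 + 1367/2370)**2 = (1276/1185)**2 = 1628176/1404225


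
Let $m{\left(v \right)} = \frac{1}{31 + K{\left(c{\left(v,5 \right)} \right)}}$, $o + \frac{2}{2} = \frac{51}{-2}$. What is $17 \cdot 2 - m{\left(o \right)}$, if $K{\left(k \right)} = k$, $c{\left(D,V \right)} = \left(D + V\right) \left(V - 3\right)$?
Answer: $\frac{409}{12} \approx 34.083$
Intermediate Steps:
$c{\left(D,V \right)} = \left(-3 + V\right) \left(D + V\right)$ ($c{\left(D,V \right)} = \left(D + V\right) \left(-3 + V\right) = \left(-3 + V\right) \left(D + V\right)$)
$o = - \frac{53}{2}$ ($o = -1 + \frac{51}{-2} = -1 + 51 \left(- \frac{1}{2}\right) = -1 - \frac{51}{2} = - \frac{53}{2} \approx -26.5$)
$m{\left(v \right)} = \frac{1}{41 + 2 v}$ ($m{\left(v \right)} = \frac{1}{31 - \left(15 - 25 + 3 v - v 5\right)} = \frac{1}{31 + \left(25 - 3 v - 15 + 5 v\right)} = \frac{1}{31 + \left(10 + 2 v\right)} = \frac{1}{41 + 2 v}$)
$17 \cdot 2 - m{\left(o \right)} = 17 \cdot 2 - \frac{1}{41 + 2 \left(- \frac{53}{2}\right)} = 34 - \frac{1}{41 - 53} = 34 - \frac{1}{-12} = 34 - - \frac{1}{12} = 34 + \frac{1}{12} = \frac{409}{12}$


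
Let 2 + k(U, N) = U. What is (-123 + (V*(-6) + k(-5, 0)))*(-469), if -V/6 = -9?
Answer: 212926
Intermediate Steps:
V = 54 (V = -6*(-9) = 54)
k(U, N) = -2 + U
(-123 + (V*(-6) + k(-5, 0)))*(-469) = (-123 + (54*(-6) + (-2 - 5)))*(-469) = (-123 + (-324 - 7))*(-469) = (-123 - 331)*(-469) = -454*(-469) = 212926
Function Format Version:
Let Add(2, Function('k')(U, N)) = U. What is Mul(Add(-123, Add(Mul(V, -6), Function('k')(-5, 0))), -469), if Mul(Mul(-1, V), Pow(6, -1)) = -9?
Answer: 212926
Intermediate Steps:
V = 54 (V = Mul(-6, -9) = 54)
Function('k')(U, N) = Add(-2, U)
Mul(Add(-123, Add(Mul(V, -6), Function('k')(-5, 0))), -469) = Mul(Add(-123, Add(Mul(54, -6), Add(-2, -5))), -469) = Mul(Add(-123, Add(-324, -7)), -469) = Mul(Add(-123, -331), -469) = Mul(-454, -469) = 212926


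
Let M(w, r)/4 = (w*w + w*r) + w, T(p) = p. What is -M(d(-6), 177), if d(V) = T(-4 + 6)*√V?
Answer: 96 - 1424*I*√6 ≈ 96.0 - 3488.1*I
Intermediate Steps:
d(V) = 2*√V (d(V) = (-4 + 6)*√V = 2*√V)
M(w, r) = 4*w + 4*w² + 4*r*w (M(w, r) = 4*((w*w + w*r) + w) = 4*((w² + r*w) + w) = 4*(w + w² + r*w) = 4*w + 4*w² + 4*r*w)
-M(d(-6), 177) = -4*2*√(-6)*(1 + 177 + 2*√(-6)) = -4*2*(I*√6)*(1 + 177 + 2*(I*√6)) = -4*2*I*√6*(1 + 177 + 2*I*√6) = -4*2*I*√6*(178 + 2*I*√6) = -8*I*√6*(178 + 2*I*√6)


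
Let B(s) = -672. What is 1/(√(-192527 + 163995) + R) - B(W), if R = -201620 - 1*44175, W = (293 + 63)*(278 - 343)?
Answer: 40599021248509/60415210557 - 2*I*√7133/60415210557 ≈ 672.0 - 2.7959e-9*I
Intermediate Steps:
W = -23140 (W = 356*(-65) = -23140)
R = -245795 (R = -201620 - 44175 = -245795)
1/(√(-192527 + 163995) + R) - B(W) = 1/(√(-192527 + 163995) - 245795) - 1*(-672) = 1/(√(-28532) - 245795) + 672 = 1/(2*I*√7133 - 245795) + 672 = 1/(-245795 + 2*I*√7133) + 672 = 672 + 1/(-245795 + 2*I*√7133)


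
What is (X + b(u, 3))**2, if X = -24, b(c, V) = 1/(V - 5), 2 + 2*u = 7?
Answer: 2401/4 ≈ 600.25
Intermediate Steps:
u = 5/2 (u = -1 + (1/2)*7 = -1 + 7/2 = 5/2 ≈ 2.5000)
b(c, V) = 1/(-5 + V)
(X + b(u, 3))**2 = (-24 + 1/(-5 + 3))**2 = (-24 + 1/(-2))**2 = (-24 - 1/2)**2 = (-49/2)**2 = 2401/4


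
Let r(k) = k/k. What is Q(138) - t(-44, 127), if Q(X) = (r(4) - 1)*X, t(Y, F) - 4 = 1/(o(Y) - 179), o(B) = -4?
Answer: -731/183 ≈ -3.9945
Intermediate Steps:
t(Y, F) = 731/183 (t(Y, F) = 4 + 1/(-4 - 179) = 4 + 1/(-183) = 4 - 1/183 = 731/183)
r(k) = 1
Q(X) = 0 (Q(X) = (1 - 1)*X = 0*X = 0)
Q(138) - t(-44, 127) = 0 - 1*731/183 = 0 - 731/183 = -731/183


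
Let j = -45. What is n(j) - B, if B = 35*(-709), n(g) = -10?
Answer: 24805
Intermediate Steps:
B = -24815
n(j) - B = -10 - 1*(-24815) = -10 + 24815 = 24805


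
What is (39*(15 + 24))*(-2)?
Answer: -3042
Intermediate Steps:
(39*(15 + 24))*(-2) = (39*39)*(-2) = 1521*(-2) = -3042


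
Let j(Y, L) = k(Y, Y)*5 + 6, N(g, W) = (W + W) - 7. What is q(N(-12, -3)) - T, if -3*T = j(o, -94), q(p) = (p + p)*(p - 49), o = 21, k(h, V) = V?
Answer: 1649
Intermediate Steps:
N(g, W) = -7 + 2*W (N(g, W) = 2*W - 7 = -7 + 2*W)
q(p) = 2*p*(-49 + p) (q(p) = (2*p)*(-49 + p) = 2*p*(-49 + p))
j(Y, L) = 6 + 5*Y (j(Y, L) = Y*5 + 6 = 5*Y + 6 = 6 + 5*Y)
T = -37 (T = -(6 + 5*21)/3 = -(6 + 105)/3 = -1/3*111 = -37)
q(N(-12, -3)) - T = 2*(-7 + 2*(-3))*(-49 + (-7 + 2*(-3))) - 1*(-37) = 2*(-7 - 6)*(-49 + (-7 - 6)) + 37 = 2*(-13)*(-49 - 13) + 37 = 2*(-13)*(-62) + 37 = 1612 + 37 = 1649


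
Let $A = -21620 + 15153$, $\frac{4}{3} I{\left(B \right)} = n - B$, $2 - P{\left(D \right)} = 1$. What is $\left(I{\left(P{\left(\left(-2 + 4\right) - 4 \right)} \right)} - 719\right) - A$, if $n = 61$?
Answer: $5793$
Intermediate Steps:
$P{\left(D \right)} = 1$ ($P{\left(D \right)} = 2 - 1 = 1$)
$I{\left(B \right)} = \frac{183}{4} - \frac{3 B}{4}$ ($I{\left(B \right)} = \frac{3 \left(61 - B\right)}{4} = \frac{183}{4} - \frac{3 B}{4}$)
$A = -6467$
$\left(I{\left(P{\left(\left(-2 + 4\right) - 4 \right)} \right)} - 719\right) - A = \left(\left(\frac{183}{4} - \frac{3}{4}\right) - 719\right) - -6467 = \left(\left(\frac{183}{4} - \frac{3}{4}\right) - 719\right) + 6467 = \left(45 - 719\right) + 6467 = -674 + 6467 = 5793$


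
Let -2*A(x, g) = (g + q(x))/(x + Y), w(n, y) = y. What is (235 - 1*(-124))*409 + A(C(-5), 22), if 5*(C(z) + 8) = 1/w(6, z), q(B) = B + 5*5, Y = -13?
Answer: 77233593/526 ≈ 1.4683e+5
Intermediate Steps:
q(B) = 25 + B (q(B) = B + 25 = 25 + B)
C(z) = -8 + 1/(5*z)
A(x, g) = -(25 + g + x)/(2*(-13 + x)) (A(x, g) = -(g + (25 + x))/(2*(x - 13)) = -(25 + g + x)/(2*(-13 + x)))
(235 - 1*(-124))*409 + A(C(-5), 22) = (235 - 1*(-124))*409 + (-25 - 1*22 - (-8 + (⅕)/(-5)))/(2*(-13 + (-8 + (⅕)/(-5)))) = (235 + 124)*409 + (-25 - 22 - (-8 + (⅕)*(-⅕)))/(2*(-13 + (-8 + (⅕)*(-⅕)))) = 359*409 + (-25 - 22 - (-8 - 1/25))/(2*(-13 + (-8 - 1/25))) = 146831 + (-25 - 22 - 1*(-201/25))/(2*(-13 - 201/25)) = 146831 + (-25 - 22 + 201/25)/(2*(-526/25)) = 146831 + (½)*(-25/526)*(-974/25) = 146831 + 487/526 = 77233593/526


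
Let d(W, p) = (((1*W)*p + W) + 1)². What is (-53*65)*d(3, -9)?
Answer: -1822405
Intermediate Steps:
d(W, p) = (1 + W + W*p)² (d(W, p) = ((W*p + W) + 1)² = ((W + W*p) + 1)² = (1 + W + W*p)²)
(-53*65)*d(3, -9) = (-53*65)*(1 + 3 + 3*(-9))² = -3445*(1 + 3 - 27)² = -3445*(-23)² = -3445*529 = -1822405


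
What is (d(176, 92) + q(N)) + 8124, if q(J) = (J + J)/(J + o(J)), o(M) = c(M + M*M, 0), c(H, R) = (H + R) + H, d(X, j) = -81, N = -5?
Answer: 56299/7 ≈ 8042.7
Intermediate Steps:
c(H, R) = R + 2*H
o(M) = 2*M + 2*M² (o(M) = 0 + 2*(M + M*M) = 0 + 2*(M + M²) = 0 + (2*M + 2*M²) = 2*M + 2*M²)
q(J) = 2*J/(J + 2*J*(1 + J)) (q(J) = (J + J)/(J + 2*J*(1 + J)) = (2*J)/(J + 2*J*(1 + J)) = 2*J/(J + 2*J*(1 + J)))
(d(176, 92) + q(N)) + 8124 = (-81 + 2/(3 + 2*(-5))) + 8124 = (-81 + 2/(3 - 10)) + 8124 = (-81 + 2/(-7)) + 8124 = (-81 + 2*(-⅐)) + 8124 = (-81 - 2/7) + 8124 = -569/7 + 8124 = 56299/7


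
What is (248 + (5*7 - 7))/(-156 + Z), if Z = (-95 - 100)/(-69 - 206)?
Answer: -5060/2847 ≈ -1.7773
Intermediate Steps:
Z = 39/55 (Z = -195/(-275) = -195*(-1/275) = 39/55 ≈ 0.70909)
(248 + (5*7 - 7))/(-156 + Z) = (248 + (5*7 - 7))/(-156 + 39/55) = (248 + (35 - 7))/(-8541/55) = (248 + 28)*(-55/8541) = 276*(-55/8541) = -5060/2847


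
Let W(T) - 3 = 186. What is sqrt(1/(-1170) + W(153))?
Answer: sqrt(28746770)/390 ≈ 13.748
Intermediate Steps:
W(T) = 189 (W(T) = 3 + 186 = 189)
sqrt(1/(-1170) + W(153)) = sqrt(1/(-1170) + 189) = sqrt(-1/1170 + 189) = sqrt(221129/1170) = sqrt(28746770)/390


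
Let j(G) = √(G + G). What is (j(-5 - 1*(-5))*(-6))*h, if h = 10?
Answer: 0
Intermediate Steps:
j(G) = √2*√G (j(G) = √(2*G) = √2*√G)
(j(-5 - 1*(-5))*(-6))*h = ((√2*√(-5 - 1*(-5)))*(-6))*10 = ((√2*√(-5 + 5))*(-6))*10 = ((√2*√0)*(-6))*10 = ((√2*0)*(-6))*10 = (0*(-6))*10 = 0*10 = 0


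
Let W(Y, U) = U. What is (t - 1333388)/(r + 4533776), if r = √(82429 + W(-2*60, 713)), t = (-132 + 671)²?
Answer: -2364062687896/10277562367517 + 3128601*√9238/20555124735034 ≈ -0.23001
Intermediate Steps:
t = 290521 (t = 539² = 290521)
r = 3*√9238 (r = √(82429 + 713) = √83142 = 3*√9238 ≈ 288.34)
(t - 1333388)/(r + 4533776) = (290521 - 1333388)/(3*√9238 + 4533776) = -1042867/(4533776 + 3*√9238)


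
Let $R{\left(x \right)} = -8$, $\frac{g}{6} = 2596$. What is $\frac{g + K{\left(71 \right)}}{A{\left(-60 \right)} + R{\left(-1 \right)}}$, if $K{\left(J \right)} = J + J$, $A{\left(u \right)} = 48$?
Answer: $\frac{7859}{20} \approx 392.95$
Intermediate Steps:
$g = 15576$ ($g = 6 \cdot 2596 = 15576$)
$K{\left(J \right)} = 2 J$
$\frac{g + K{\left(71 \right)}}{A{\left(-60 \right)} + R{\left(-1 \right)}} = \frac{15576 + 2 \cdot 71}{48 - 8} = \frac{15576 + 142}{40} = 15718 \cdot \frac{1}{40} = \frac{7859}{20}$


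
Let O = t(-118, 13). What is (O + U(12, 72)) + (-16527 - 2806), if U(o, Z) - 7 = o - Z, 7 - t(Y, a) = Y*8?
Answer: -18435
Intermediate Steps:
t(Y, a) = 7 - 8*Y (t(Y, a) = 7 - Y*8 = 7 - 8*Y)
U(o, Z) = 7 + o - Z (U(o, Z) = 7 + (o - Z) = 7 + o - Z)
O = 951 (O = 7 - 8*(-118) = 7 + 944 = 951)
(O + U(12, 72)) + (-16527 - 2806) = (951 + (7 + 12 - 1*72)) + (-16527 - 2806) = (951 + (7 + 12 - 72)) - 19333 = (951 - 53) - 19333 = 898 - 19333 = -18435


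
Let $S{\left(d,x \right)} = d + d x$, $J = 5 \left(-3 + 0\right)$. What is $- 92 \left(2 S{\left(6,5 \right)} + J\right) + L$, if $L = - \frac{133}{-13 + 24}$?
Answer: $- \frac{57817}{11} \approx -5256.1$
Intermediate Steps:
$J = -15$ ($J = 5 \left(-3\right) = -15$)
$L = - \frac{133}{11} \approx -12.091$
$- 92 \left(2 S{\left(6,5 \right)} + J\right) + L = - 92 \left(2 \cdot 6 \left(1 + 5\right) - 15\right) - \frac{133}{11} = - 92 \left(2 \cdot 6 \cdot 6 - 15\right) - \frac{133}{11} = - 92 \left(2 \cdot 36 - 15\right) - \frac{133}{11} = - 92 \left(72 - 15\right) - \frac{133}{11} = \left(-92\right) 57 - \frac{133}{11} = -5244 - \frac{133}{11} = - \frac{57817}{11}$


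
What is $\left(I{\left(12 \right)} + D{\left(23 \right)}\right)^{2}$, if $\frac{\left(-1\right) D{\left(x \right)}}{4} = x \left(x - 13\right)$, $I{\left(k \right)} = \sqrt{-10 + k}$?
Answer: $\left(920 - \sqrt{2}\right)^{2} \approx 8.438 \cdot 10^{5}$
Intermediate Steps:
$D{\left(x \right)} = - 4 x \left(-13 + x\right)$ ($D{\left(x \right)} = - 4 x \left(x - 13\right) = - 4 x \left(-13 + x\right)$)
$\left(I{\left(12 \right)} + D{\left(23 \right)}\right)^{2} = \left(\sqrt{-10 + 12} + 4 \cdot 23 \left(13 - 23\right)\right)^{2} = \left(\sqrt{2} + 4 \cdot 23 \left(13 - 23\right)\right)^{2} = \left(\sqrt{2} + 4 \cdot 23 \left(-10\right)\right)^{2} = \left(\sqrt{2} - 920\right)^{2} = \left(-920 + \sqrt{2}\right)^{2}$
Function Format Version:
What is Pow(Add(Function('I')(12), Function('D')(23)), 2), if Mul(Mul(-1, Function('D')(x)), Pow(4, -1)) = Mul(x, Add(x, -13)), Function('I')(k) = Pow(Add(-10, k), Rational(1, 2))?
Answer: Pow(Add(920, Mul(-1, Pow(2, Rational(1, 2)))), 2) ≈ 8.4380e+5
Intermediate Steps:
Function('D')(x) = Mul(-4, x, Add(-13, x)) (Function('D')(x) = Mul(-4, Mul(x, Add(x, -13))) = Mul(-4, Mul(x, Add(-13, x))) = Mul(-4, x, Add(-13, x)))
Pow(Add(Function('I')(12), Function('D')(23)), 2) = Pow(Add(Pow(Add(-10, 12), Rational(1, 2)), Mul(4, 23, Add(13, Mul(-1, 23)))), 2) = Pow(Add(Pow(2, Rational(1, 2)), Mul(4, 23, Add(13, -23))), 2) = Pow(Add(Pow(2, Rational(1, 2)), Mul(4, 23, -10)), 2) = Pow(Add(Pow(2, Rational(1, 2)), -920), 2) = Pow(Add(-920, Pow(2, Rational(1, 2))), 2)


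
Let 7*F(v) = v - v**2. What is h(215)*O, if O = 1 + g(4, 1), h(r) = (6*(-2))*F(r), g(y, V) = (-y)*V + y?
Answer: 552120/7 ≈ 78874.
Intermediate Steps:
F(v) = -v**2/7 + v/7 (F(v) = (v - v**2)/7 = -v**2/7 + v/7)
g(y, V) = y - V*y (g(y, V) = -V*y + y = y - V*y)
h(r) = -12*r*(1 - r)/7 (h(r) = (6*(-2))*(r*(1 - r)/7) = -12*r*(1 - r)/7)
O = 1 (O = 1 + 4*(1 - 1*1) = 1 + 4*(1 - 1) = 1 + 4*0 = 1 + 0 = 1)
h(215)*O = ((12/7)*215*(-1 + 215))*1 = ((12/7)*215*214)*1 = (552120/7)*1 = 552120/7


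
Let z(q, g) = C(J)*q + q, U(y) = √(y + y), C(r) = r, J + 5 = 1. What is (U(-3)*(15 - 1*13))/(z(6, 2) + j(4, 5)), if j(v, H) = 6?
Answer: -I*√6/6 ≈ -0.40825*I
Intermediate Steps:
J = -4 (J = -5 + 1 = -4)
U(y) = √2*√y (U(y) = √(2*y) = √2*√y)
z(q, g) = -3*q (z(q, g) = -4*q + q = -3*q)
(U(-3)*(15 - 1*13))/(z(6, 2) + j(4, 5)) = ((√2*√(-3))*(15 - 1*13))/(-3*6 + 6) = ((√2*(I*√3))*(15 - 13))/(-18 + 6) = ((I*√6)*2)/(-12) = (2*I*√6)*(-1/12) = -I*√6/6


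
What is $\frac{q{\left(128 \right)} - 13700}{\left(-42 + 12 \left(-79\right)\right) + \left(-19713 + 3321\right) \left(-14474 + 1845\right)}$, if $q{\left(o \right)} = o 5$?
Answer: $- \frac{6530}{103506789} \approx -6.3088 \cdot 10^{-5}$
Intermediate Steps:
$q{\left(o \right)} = 5 o$
$\frac{q{\left(128 \right)} - 13700}{\left(-42 + 12 \left(-79\right)\right) + \left(-19713 + 3321\right) \left(-14474 + 1845\right)} = \frac{5 \cdot 128 - 13700}{\left(-42 + 12 \left(-79\right)\right) + \left(-19713 + 3321\right) \left(-14474 + 1845\right)} = \frac{640 - 13700}{\left(-42 - 948\right) - -207014568} = - \frac{13060}{-990 + 207014568} = - \frac{13060}{207013578} = \left(-13060\right) \frac{1}{207013578} = - \frac{6530}{103506789}$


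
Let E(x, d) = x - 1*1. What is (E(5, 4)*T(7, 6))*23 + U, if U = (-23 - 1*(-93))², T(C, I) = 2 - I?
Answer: 4532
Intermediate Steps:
E(x, d) = -1 + x (E(x, d) = x - 1 = -1 + x)
U = 4900 (U = (-23 + 93)² = 70² = 4900)
(E(5, 4)*T(7, 6))*23 + U = ((-1 + 5)*(2 - 1*6))*23 + 4900 = (4*(2 - 6))*23 + 4900 = (4*(-4))*23 + 4900 = -16*23 + 4900 = -368 + 4900 = 4532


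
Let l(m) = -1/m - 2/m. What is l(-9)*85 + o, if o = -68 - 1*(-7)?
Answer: -98/3 ≈ -32.667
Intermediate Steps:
l(m) = -3/m
o = -61 (o = -68 + 7 = -61)
l(-9)*85 + o = -3/(-9)*85 - 61 = -3*(-⅑)*85 - 61 = (⅓)*85 - 61 = 85/3 - 61 = -98/3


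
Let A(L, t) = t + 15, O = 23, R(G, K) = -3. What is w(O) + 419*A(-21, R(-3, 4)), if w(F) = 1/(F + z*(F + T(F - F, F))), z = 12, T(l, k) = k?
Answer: 2891101/575 ≈ 5028.0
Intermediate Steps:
A(L, t) = 15 + t
w(F) = 1/(25*F) (w(F) = 1/(F + 12*(F + F)) = 1/(F + 12*(2*F)) = 1/(F + 24*F) = 1/(25*F))
w(O) + 419*A(-21, R(-3, 4)) = (1/25)/23 + 419*(15 - 3) = (1/25)*(1/23) + 419*12 = 1/575 + 5028 = 2891101/575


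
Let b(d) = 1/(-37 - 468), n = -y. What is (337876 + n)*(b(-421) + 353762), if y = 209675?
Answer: 22903084163609/505 ≈ 4.5353e+10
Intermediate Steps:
n = -209675 (n = -1*209675 = -209675)
b(d) = -1/505 (b(d) = 1/(-505) = -1/505)
(337876 + n)*(b(-421) + 353762) = (337876 - 209675)*(-1/505 + 353762) = 128201*(178649809/505) = 22903084163609/505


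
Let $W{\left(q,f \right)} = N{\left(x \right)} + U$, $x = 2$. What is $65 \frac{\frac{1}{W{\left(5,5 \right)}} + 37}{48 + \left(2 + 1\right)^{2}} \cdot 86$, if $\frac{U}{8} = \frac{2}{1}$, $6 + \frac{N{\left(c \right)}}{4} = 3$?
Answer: $\frac{416455}{114} \approx 3653.1$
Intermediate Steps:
$N{\left(c \right)} = -12$ ($N{\left(c \right)} = -24 + 4 \cdot 3 = -24 + 12 = -12$)
$U = 16$ ($U = 8 \cdot \frac{2}{1} = 8 \cdot 2 \cdot 1 = 8 \cdot 2 = 16$)
$W{\left(q,f \right)} = 4$ ($W{\left(q,f \right)} = -12 + 16 = 4$)
$65 \frac{\frac{1}{W{\left(5,5 \right)}} + 37}{48 + \left(2 + 1\right)^{2}} \cdot 86 = 65 \frac{\frac{1}{4} + 37}{48 + \left(2 + 1\right)^{2}} \cdot 86 = 65 \frac{\frac{1}{4} + 37}{48 + 3^{2}} \cdot 86 = 65 \frac{149}{4 \left(48 + 9\right)} 86 = 65 \frac{149}{4 \cdot 57} \cdot 86 = 65 \cdot \frac{149}{4} \cdot \frac{1}{57} \cdot 86 = 65 \cdot \frac{149}{228} \cdot 86 = \frac{9685}{228} \cdot 86 = \frac{416455}{114}$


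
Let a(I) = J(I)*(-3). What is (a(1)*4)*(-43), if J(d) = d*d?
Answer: 516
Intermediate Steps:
J(d) = d²
a(I) = -3*I² (a(I) = I²*(-3) = -3*I²)
(a(1)*4)*(-43) = (-3*1²*4)*(-43) = (-3*1*4)*(-43) = -3*4*(-43) = -12*(-43) = 516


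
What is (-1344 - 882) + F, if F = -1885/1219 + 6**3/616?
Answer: -209051270/93863 ≈ -2227.2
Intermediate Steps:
F = -112232/93863 (F = -1885*1/1219 + 216*(1/616) = -1885/1219 + 27/77 = -112232/93863 ≈ -1.1957)
(-1344 - 882) + F = (-1344 - 882) - 112232/93863 = -2226 - 112232/93863 = -209051270/93863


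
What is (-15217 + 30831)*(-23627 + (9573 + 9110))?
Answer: -77195616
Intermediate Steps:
(-15217 + 30831)*(-23627 + (9573 + 9110)) = 15614*(-23627 + 18683) = 15614*(-4944) = -77195616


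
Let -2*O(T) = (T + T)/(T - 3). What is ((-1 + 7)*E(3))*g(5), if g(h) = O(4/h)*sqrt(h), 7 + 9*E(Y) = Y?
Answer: -32*sqrt(5)/33 ≈ -2.1683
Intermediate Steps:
E(Y) = -7/9 + Y/9
O(T) = -T/(-3 + T) (O(T) = -(T + T)/(2*(T - 3)) = -2*T/(2*(-3 + T)) = -T/(-3 + T))
g(h) = -4/(sqrt(h)*(-3 + 4/h)) (g(h) = (-4/h/(-3 + 4/h))*sqrt(h) = (-4/(h*(-3 + 4/h)))*sqrt(h) = -4/(sqrt(h)*(-3 + 4/h)))
((-1 + 7)*E(3))*g(5) = ((-1 + 7)*(-7/9 + (1/9)*3))*(4*sqrt(5)/(-4 + 3*5)) = (6*(-7/9 + 1/3))*(4*sqrt(5)/(-4 + 15)) = (6*(-4/9))*(4*sqrt(5)/11) = -32*sqrt(5)/(3*11) = -32*sqrt(5)/33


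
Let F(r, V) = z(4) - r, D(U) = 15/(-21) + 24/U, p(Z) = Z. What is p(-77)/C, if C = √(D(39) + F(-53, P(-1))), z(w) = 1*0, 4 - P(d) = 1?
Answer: -77*√438074/4814 ≈ -10.587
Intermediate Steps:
P(d) = 3 (P(d) = 4 - 1*1 = 4 - 1 = 3)
z(w) = 0
D(U) = -5/7 + 24/U (D(U) = 15*(-1/21) + 24/U = -5/7 + 24/U)
F(r, V) = -r (F(r, V) = 0 - r = -r)
C = √438074/91 (C = √((-5/7 + 24/39) - 1*(-53)) = √((-5/7 + 24*(1/39)) + 53) = √((-5/7 + 8/13) + 53) = √(-9/91 + 53) = √(4814/91) = √438074/91 ≈ 7.2733)
p(-77)/C = -77*√438074/4814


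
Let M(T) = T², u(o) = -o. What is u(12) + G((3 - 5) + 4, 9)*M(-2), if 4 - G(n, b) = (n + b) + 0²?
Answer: -40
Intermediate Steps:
G(n, b) = 4 - b - n (G(n, b) = 4 - ((n + b) + 0²) = 4 - ((b + n) + 0) = 4 - (b + n) = 4 + (-b - n) = 4 - b - n)
u(12) + G((3 - 5) + 4, 9)*M(-2) = -1*12 + (4 - 1*9 - ((3 - 5) + 4))*(-2)² = -12 + (4 - 9 - (-2 + 4))*4 = -12 + (4 - 9 - 1*2)*4 = -12 + (4 - 9 - 2)*4 = -12 - 7*4 = -12 - 28 = -40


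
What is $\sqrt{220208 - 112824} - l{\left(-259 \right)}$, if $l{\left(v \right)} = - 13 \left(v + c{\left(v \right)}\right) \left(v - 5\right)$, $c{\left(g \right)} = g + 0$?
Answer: $1777776 + 2 \sqrt{26846} \approx 1.7781 \cdot 10^{6}$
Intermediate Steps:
$c{\left(g \right)} = g$
$l{\left(v \right)} = - 26 v \left(-5 + v\right)$ ($l{\left(v \right)} = - 13 \left(v + v\right) \left(v - 5\right) = - 13 \cdot 2 v \left(-5 + v\right) = - 26 v \left(-5 + v\right)$)
$\sqrt{220208 - 112824} - l{\left(-259 \right)} = \sqrt{220208 - 112824} - 26 \left(-259\right) \left(5 - -259\right) = \sqrt{107384} - 26 \left(-259\right) \left(5 + 259\right) = 2 \sqrt{26846} - 26 \left(-259\right) 264 = 2 \sqrt{26846} - -1777776 = 2 \sqrt{26846} + 1777776 = 1777776 + 2 \sqrt{26846}$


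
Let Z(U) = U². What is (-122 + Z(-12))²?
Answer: 484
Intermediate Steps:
(-122 + Z(-12))² = (-122 + (-12)²)² = (-122 + 144)² = 22² = 484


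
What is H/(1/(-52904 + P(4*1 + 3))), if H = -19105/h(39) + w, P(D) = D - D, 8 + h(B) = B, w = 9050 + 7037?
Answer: -25372335168/31 ≈ -8.1846e+8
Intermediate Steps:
w = 16087
h(B) = -8 + B
P(D) = 0
H = 479592/31 (H = -19105/(-8 + 39) + 16087 = -19105/31 + 16087 = 479592/31 ≈ 15471.)
H/(1/(-52904 + P(4*1 + 3))) = 479592/(31*(1/(-52904 + 0))) = 479592/(31*(1/(-52904))) = 479592/(31*(-1/52904)) = (479592/31)*(-52904) = -25372335168/31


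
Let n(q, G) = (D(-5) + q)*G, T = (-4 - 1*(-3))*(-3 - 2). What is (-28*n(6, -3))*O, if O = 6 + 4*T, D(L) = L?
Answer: 2184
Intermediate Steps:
T = 5 (T = (-4 + 3)*(-5) = -1*(-5) = 5)
n(q, G) = G*(-5 + q) (n(q, G) = (-5 + q)*G = G*(-5 + q))
O = 26 (O = 6 + 4*5 = 6 + 20 = 26)
(-28*n(6, -3))*O = -(-84)*(-5 + 6)*26 = -(-84)*26 = -28*(-3)*26 = 84*26 = 2184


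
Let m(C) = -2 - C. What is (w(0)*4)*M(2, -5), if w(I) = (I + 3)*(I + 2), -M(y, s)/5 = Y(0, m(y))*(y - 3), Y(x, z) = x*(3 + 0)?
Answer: 0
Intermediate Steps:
Y(x, z) = 3*x (Y(x, z) = x*3 = 3*x)
M(y, s) = 0 (M(y, s) = -5*3*0*(y - 3) = -0*(-3 + y) = -5*0 = 0)
w(I) = (2 + I)*(3 + I) (w(I) = (3 + I)*(2 + I) = (2 + I)*(3 + I))
(w(0)*4)*M(2, -5) = ((6 + 0² + 5*0)*4)*0 = ((6 + 0 + 0)*4)*0 = (6*4)*0 = 24*0 = 0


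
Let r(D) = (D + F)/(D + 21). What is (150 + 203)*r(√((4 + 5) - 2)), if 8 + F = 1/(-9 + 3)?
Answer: -18003/124 + 8825*√7/372 ≈ -82.420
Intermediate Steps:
F = -49/6 (F = -8 + 1/(-9 + 3) = -8 + 1/(-6) = -8 - ⅙ = -49/6 ≈ -8.1667)
r(D) = (-49/6 + D)/(21 + D) (r(D) = (D - 49/6)/(D + 21) = (-49/6 + D)/(21 + D))
(150 + 203)*r(√((4 + 5) - 2)) = (150 + 203)*((-49/6 + √((4 + 5) - 2))/(21 + √((4 + 5) - 2))) = 353*((-49/6 + √(9 - 2))/(21 + √(9 - 2))) = 353*((-49/6 + √7)/(21 + √7)) = 353*(-49/6 + √7)/(21 + √7)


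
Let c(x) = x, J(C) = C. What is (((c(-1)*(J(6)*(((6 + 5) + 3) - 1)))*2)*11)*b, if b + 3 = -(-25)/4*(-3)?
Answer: 37323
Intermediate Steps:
b = -87/4 (b = -3 - (-25)/4*(-3) = -3 - 5*(-5/4)*(-3) = -3 + (25/4)*(-3) = -3 - 75/4 = -87/4 ≈ -21.750)
(((c(-1)*(J(6)*(((6 + 5) + 3) - 1)))*2)*11)*b = ((-6*(((6 + 5) + 3) - 1)*2)*11)*(-87/4) = ((-6*((11 + 3) - 1)*2)*11)*(-87/4) = ((-6*(14 - 1)*2)*11)*(-87/4) = ((-6*13*2)*11)*(-87/4) = ((-1*78*2)*11)*(-87/4) = (-78*2*11)*(-87/4) = -156*11*(-87/4) = -1716*(-87/4) = 37323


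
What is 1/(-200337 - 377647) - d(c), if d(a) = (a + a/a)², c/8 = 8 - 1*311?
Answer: -3393303027137/577984 ≈ -5.8709e+6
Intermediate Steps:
c = -2424 (c = 8*(8 - 1*311) = 8*(8 - 311) = 8*(-303) = -2424)
d(a) = (1 + a)² (d(a) = (a + 1)² = (1 + a)²)
1/(-200337 - 377647) - d(c) = 1/(-200337 - 377647) - (1 - 2424)² = 1/(-577984) - 1*(-2423)² = -1/577984 - 1*5870929 = -1/577984 - 5870929 = -3393303027137/577984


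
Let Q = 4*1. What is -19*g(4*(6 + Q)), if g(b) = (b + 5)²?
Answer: -38475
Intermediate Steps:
Q = 4
g(b) = (5 + b)²
-19*g(4*(6 + Q)) = -19*(5 + 4*(6 + 4))² = -19*(5 + 4*10)² = -19*(5 + 40)² = -19*45² = -19*2025 = -38475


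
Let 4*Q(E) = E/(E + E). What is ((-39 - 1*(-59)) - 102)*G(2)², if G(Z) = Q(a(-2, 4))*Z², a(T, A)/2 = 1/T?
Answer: -41/2 ≈ -20.500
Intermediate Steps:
a(T, A) = 2/T
Q(E) = ⅛ (Q(E) = (E/(E + E))/4 = (E/((2*E)))/4 = ((1/(2*E))*E)/4 = (¼)*(½) = ⅛)
G(Z) = Z²/8
((-39 - 1*(-59)) - 102)*G(2)² = ((-39 - 1*(-59)) - 102)*((⅛)*2²)² = ((-39 + 59) - 102)*((⅛)*4)² = (20 - 102)*(½)² = -82*¼ = -41/2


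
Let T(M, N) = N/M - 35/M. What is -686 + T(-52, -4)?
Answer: -2741/4 ≈ -685.25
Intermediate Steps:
T(M, N) = -35/M + N/M
-686 + T(-52, -4) = -686 + (-35 - 4)/(-52) = -686 - 1/52*(-39) = -686 + 3/4 = -2741/4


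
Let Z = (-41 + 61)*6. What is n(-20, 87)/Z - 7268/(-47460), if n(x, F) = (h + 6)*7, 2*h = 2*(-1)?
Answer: 42221/94920 ≈ 0.44481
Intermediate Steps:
Z = 120 (Z = 20*6 = 120)
h = -1 (h = (2*(-1))/2 = (1/2)*(-2) = -1)
n(x, F) = 35 (n(x, F) = (-1 + 6)*7 = 5*7 = 35)
n(-20, 87)/Z - 7268/(-47460) = 35/120 - 7268/(-47460) = 35*(1/120) - 7268*(-1/47460) = 7/24 + 1817/11865 = 42221/94920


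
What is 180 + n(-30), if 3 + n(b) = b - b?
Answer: 177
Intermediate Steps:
n(b) = -3 (n(b) = -3 + (b - b) = -3 + 0 = -3)
180 + n(-30) = 180 - 3 = 177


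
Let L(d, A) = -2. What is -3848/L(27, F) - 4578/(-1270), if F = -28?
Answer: 1224029/635 ≈ 1927.6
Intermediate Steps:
-3848/L(27, F) - 4578/(-1270) = -3848/(-2) - 4578/(-1270) = -3848*(-1/2) - 4578*(-1/1270) = 1924 + 2289/635 = 1224029/635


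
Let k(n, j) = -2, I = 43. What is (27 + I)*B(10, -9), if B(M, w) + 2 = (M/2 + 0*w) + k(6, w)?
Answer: 70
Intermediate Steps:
B(M, w) = -4 + M/2 (B(M, w) = -2 + ((M/2 + 0*w) - 2) = -2 + ((M/2 + 0) - 2) = -2 + (M/2 - 2) = -2 + (-2 + M/2) = -4 + M/2)
(27 + I)*B(10, -9) = (27 + 43)*(-4 + (½)*10) = 70*(-4 + 5) = 70*1 = 70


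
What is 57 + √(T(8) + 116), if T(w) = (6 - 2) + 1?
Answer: 68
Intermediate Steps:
T(w) = 5 (T(w) = 4 + 1 = 5)
57 + √(T(8) + 116) = 57 + √(5 + 116) = 57 + √121 = 57 + 11 = 68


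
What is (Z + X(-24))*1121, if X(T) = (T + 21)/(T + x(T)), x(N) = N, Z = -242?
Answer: -4339391/16 ≈ -2.7121e+5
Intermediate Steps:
X(T) = (21 + T)/(2*T) (X(T) = (T + 21)/(T + T) = (21 + T)/((2*T)) = (21 + T)*(1/(2*T)) = (21 + T)/(2*T))
(Z + X(-24))*1121 = (-242 + (1/2)*(21 - 24)/(-24))*1121 = (-242 + (1/2)*(-1/24)*(-3))*1121 = (-242 + 1/16)*1121 = -3871/16*1121 = -4339391/16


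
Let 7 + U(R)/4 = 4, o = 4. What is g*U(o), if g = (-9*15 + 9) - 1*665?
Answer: 9492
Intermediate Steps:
U(R) = -12 (U(R) = -28 + 4*4 = -28 + 16 = -12)
g = -791 (g = (-135 + 9) - 665 = -126 - 665 = -791)
g*U(o) = -791*(-12) = 9492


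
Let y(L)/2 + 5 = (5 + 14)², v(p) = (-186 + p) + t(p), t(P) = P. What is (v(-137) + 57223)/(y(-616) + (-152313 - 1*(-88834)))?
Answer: -56763/62767 ≈ -0.90434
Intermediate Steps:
v(p) = -186 + 2*p (v(p) = (-186 + p) + p = -186 + 2*p)
y(L) = 712 (y(L) = -10 + 2*(5 + 14)² = -10 + 2*19² = -10 + 2*361 = -10 + 722 = 712)
(v(-137) + 57223)/(y(-616) + (-152313 - 1*(-88834))) = ((-186 + 2*(-137)) + 57223)/(712 + (-152313 - 1*(-88834))) = ((-186 - 274) + 57223)/(712 + (-152313 + 88834)) = (-460 + 57223)/(712 - 63479) = 56763/(-62767) = 56763*(-1/62767) = -56763/62767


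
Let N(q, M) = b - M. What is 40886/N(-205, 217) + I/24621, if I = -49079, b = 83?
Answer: -506615396/1649607 ≈ -307.11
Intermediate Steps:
N(q, M) = 83 - M
40886/N(-205, 217) + I/24621 = 40886/(83 - 1*217) - 49079/24621 = 40886/(83 - 217) - 49079*1/24621 = 40886/(-134) - 49079/24621 = 40886*(-1/134) - 49079/24621 = -20443/67 - 49079/24621 = -506615396/1649607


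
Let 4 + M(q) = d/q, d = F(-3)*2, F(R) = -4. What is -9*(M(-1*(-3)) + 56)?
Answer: -444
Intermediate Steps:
d = -8 (d = -4*2 = -8)
M(q) = -4 - 8/q
-9*(M(-1*(-3)) + 56) = -9*((-4 - 8/((-1*(-3)))) + 56) = -9*((-4 - 8/3) + 56) = -9*(-20/3 + 56) = -9*148/3 = -444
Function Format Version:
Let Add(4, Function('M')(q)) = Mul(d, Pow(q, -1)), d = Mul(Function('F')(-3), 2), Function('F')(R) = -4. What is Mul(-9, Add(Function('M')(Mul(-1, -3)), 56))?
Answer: -444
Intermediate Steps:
d = -8 (d = Mul(-4, 2) = -8)
Function('M')(q) = Add(-4, Mul(-8, Pow(q, -1)))
Mul(-9, Add(Function('M')(Mul(-1, -3)), 56)) = Mul(-9, Add(Add(-4, Mul(-8, Pow(Mul(-1, -3), -1))), 56)) = Mul(-9, Add(Add(-4, Mul(-8, Pow(3, -1))), 56)) = Mul(-9, Add(Add(-4, Mul(-8, Rational(1, 3))), 56)) = Mul(-9, Add(Add(-4, Rational(-8, 3)), 56)) = Mul(-9, Add(Rational(-20, 3), 56)) = Mul(-9, Rational(148, 3)) = -444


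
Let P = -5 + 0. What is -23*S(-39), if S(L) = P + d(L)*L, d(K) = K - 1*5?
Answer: -39353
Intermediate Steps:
d(K) = -5 + K (d(K) = K - 5 = -5 + K)
P = -5
S(L) = -5 + L*(-5 + L) (S(L) = -5 + (-5 + L)*L = -5 + L*(-5 + L))
-23*S(-39) = -23*(-5 - 39*(-5 - 39)) = -23*(-5 - 39*(-44)) = -23*(-5 + 1716) = -23*1711 = -39353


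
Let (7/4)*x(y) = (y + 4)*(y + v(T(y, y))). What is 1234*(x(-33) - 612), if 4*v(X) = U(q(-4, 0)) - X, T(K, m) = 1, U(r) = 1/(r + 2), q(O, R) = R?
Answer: -544811/7 ≈ -77830.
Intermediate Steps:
U(r) = 1/(2 + r)
v(X) = ⅛ - X/4 (v(X) = (1/(2 + 0) - X)/4 = (1/2 - X)/4 = (½ - X)/4 = ⅛ - X/4)
x(y) = 4*(4 + y)*(-⅛ + y)/7 (x(y) = 4*((y + 4)*(y + (⅛ - ¼*1)))/7 = 4*((4 + y)*(y + (⅛ - ¼)))/7 = 4*((4 + y)*(y - ⅛))/7 = 4*((4 + y)*(-⅛ + y))/7 = 4*(4 + y)*(-⅛ + y)/7)
1234*(x(-33) - 612) = 1234*((-2/7 + (4/7)*(-33)² + (31/14)*(-33)) - 612) = 1234*((-2/7 + (4/7)*1089 - 1023/14) - 612) = 1234*((-2/7 + 4356/7 - 1023/14) - 612) = 1234*(7685/14 - 612) = 1234*(-883/14) = -544811/7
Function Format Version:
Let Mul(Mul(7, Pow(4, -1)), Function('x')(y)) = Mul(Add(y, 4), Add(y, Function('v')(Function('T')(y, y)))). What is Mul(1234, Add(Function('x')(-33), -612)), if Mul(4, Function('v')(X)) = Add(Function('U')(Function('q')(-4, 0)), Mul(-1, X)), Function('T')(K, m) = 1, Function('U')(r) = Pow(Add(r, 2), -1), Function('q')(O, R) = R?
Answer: Rational(-544811, 7) ≈ -77830.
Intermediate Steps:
Function('U')(r) = Pow(Add(2, r), -1)
Function('v')(X) = Add(Rational(1, 8), Mul(Rational(-1, 4), X)) (Function('v')(X) = Mul(Rational(1, 4), Add(Pow(Add(2, 0), -1), Mul(-1, X))) = Mul(Rational(1, 4), Add(Pow(2, -1), Mul(-1, X))) = Mul(Rational(1, 4), Add(Rational(1, 2), Mul(-1, X))) = Add(Rational(1, 8), Mul(Rational(-1, 4), X)))
Function('x')(y) = Mul(Rational(4, 7), Add(4, y), Add(Rational(-1, 8), y)) (Function('x')(y) = Mul(Rational(4, 7), Mul(Add(y, 4), Add(y, Add(Rational(1, 8), Mul(Rational(-1, 4), 1))))) = Mul(Rational(4, 7), Mul(Add(4, y), Add(y, Add(Rational(1, 8), Rational(-1, 4))))) = Mul(Rational(4, 7), Mul(Add(4, y), Add(y, Rational(-1, 8)))) = Mul(Rational(4, 7), Mul(Add(4, y), Add(Rational(-1, 8), y))) = Mul(Rational(4, 7), Add(4, y), Add(Rational(-1, 8), y)))
Mul(1234, Add(Function('x')(-33), -612)) = Mul(1234, Add(Add(Rational(-2, 7), Mul(Rational(4, 7), Pow(-33, 2)), Mul(Rational(31, 14), -33)), -612)) = Mul(1234, Add(Add(Rational(-2, 7), Mul(Rational(4, 7), 1089), Rational(-1023, 14)), -612)) = Mul(1234, Add(Add(Rational(-2, 7), Rational(4356, 7), Rational(-1023, 14)), -612)) = Mul(1234, Add(Rational(7685, 14), -612)) = Mul(1234, Rational(-883, 14)) = Rational(-544811, 7)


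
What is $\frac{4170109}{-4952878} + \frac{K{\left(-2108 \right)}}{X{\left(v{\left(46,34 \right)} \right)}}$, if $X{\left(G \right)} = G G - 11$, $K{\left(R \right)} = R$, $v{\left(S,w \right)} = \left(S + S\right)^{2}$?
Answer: $- \frac{298754067798889}{354820638612230} \approx -0.84199$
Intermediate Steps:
$v{\left(S,w \right)} = 4 S^{2}$ ($v{\left(S,w \right)} = \left(2 S\right)^{2} = 4 S^{2}$)
$X{\left(G \right)} = -11 + G^{2}$ ($X{\left(G \right)} = G^{2} - 11 = -11 + G^{2}$)
$\frac{4170109}{-4952878} + \frac{K{\left(-2108 \right)}}{X{\left(v{\left(46,34 \right)} \right)}} = \frac{4170109}{-4952878} - \frac{2108}{-11 + \left(4 \cdot 46^{2}\right)^{2}} = 4170109 \left(- \frac{1}{4952878}\right) - \frac{2108}{-11 + \left(4 \cdot 2116\right)^{2}} = - \frac{4170109}{4952878} - \frac{2108}{-11 + 8464^{2}} = - \frac{4170109}{4952878} - \frac{2108}{-11 + 71639296} = - \frac{4170109}{4952878} - \frac{2108}{71639285} = - \frac{298754067798889}{354820638612230}$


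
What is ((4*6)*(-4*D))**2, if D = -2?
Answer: 36864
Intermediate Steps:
((4*6)*(-4*D))**2 = ((4*6)*(-4*(-2)))**2 = (24*8)**2 = 192**2 = 36864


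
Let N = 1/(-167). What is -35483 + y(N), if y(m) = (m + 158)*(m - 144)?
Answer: -1624118252/27889 ≈ -58235.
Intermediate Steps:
N = -1/167 ≈ -0.0059880
y(m) = (-144 + m)*(158 + m) (y(m) = (158 + m)*(-144 + m) = (-144 + m)*(158 + m))
-35483 + y(N) = -35483 + (-22752 + (-1/167)² + 14*(-1/167)) = -35483 + (-22752 + 1/27889 - 14/167) = -35483 - 634532865/27889 = -1624118252/27889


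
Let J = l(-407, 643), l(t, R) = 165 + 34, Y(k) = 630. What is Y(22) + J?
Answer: 829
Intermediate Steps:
l(t, R) = 199
J = 199
Y(22) + J = 630 + 199 = 829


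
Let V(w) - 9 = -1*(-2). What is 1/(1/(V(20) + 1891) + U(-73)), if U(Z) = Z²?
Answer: 1902/10135759 ≈ 0.00018765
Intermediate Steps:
V(w) = 11 (V(w) = 9 - 1*(-2) = 9 + 2 = 11)
1/(1/(V(20) + 1891) + U(-73)) = 1/(1/(11 + 1891) + (-73)²) = 1/(1/1902 + 5329) = 1/(10135759/1902) = 1902/10135759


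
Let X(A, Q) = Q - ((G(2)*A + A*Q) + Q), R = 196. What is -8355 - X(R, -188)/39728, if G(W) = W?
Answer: -41495487/4966 ≈ -8355.9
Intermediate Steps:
X(A, Q) = -2*A - A*Q (X(A, Q) = Q - ((2*A + A*Q) + Q) = Q - (Q + 2*A + A*Q) = Q + (-Q - 2*A - A*Q) = -2*A - A*Q)
-8355 - X(R, -188)/39728 = -8355 - (-1*196*(2 - 188))/39728 = -8355 - (-1*196*(-186))/39728 = -8355 - 36456/39728 = -8355 - 1*4557/4966 = -8355 - 4557/4966 = -41495487/4966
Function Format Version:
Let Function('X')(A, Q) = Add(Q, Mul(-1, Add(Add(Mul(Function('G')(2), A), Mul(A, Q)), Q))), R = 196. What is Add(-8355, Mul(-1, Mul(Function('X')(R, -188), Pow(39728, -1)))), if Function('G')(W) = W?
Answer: Rational(-41495487, 4966) ≈ -8355.9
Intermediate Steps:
Function('X')(A, Q) = Add(Mul(-2, A), Mul(-1, A, Q)) (Function('X')(A, Q) = Add(Q, Mul(-1, Add(Add(Mul(2, A), Mul(A, Q)), Q))) = Add(Q, Mul(-1, Add(Q, Mul(2, A), Mul(A, Q)))) = Add(Q, Add(Mul(-1, Q), Mul(-2, A), Mul(-1, A, Q))) = Add(Mul(-2, A), Mul(-1, A, Q)))
Add(-8355, Mul(-1, Mul(Function('X')(R, -188), Pow(39728, -1)))) = Add(-8355, Mul(-1, Mul(Mul(-1, 196, Add(2, -188)), Pow(39728, -1)))) = Add(-8355, Mul(-1, Mul(Mul(-1, 196, -186), Rational(1, 39728)))) = Add(-8355, Mul(-1, Mul(36456, Rational(1, 39728)))) = Add(-8355, Mul(-1, Rational(4557, 4966))) = Add(-8355, Rational(-4557, 4966)) = Rational(-41495487, 4966)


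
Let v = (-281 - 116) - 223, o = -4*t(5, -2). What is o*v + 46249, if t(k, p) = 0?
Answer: 46249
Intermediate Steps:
o = 0 (o = -4*0 = 0)
v = -620 (v = -397 - 223 = -620)
o*v + 46249 = 0*(-620) + 46249 = 0 + 46249 = 46249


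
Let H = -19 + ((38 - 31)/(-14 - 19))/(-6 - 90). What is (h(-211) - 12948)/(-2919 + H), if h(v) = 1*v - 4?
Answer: 41700384/9307577 ≈ 4.4803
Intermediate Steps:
h(v) = -4 + v (h(v) = v - 4 = -4 + v)
H = -60185/3168 (H = -19 + (7/(-33))/(-96) = -19 + (7*(-1/33))*(-1/96) = -19 - 7/33*(-1/96) = -19 + 7/3168 = -60185/3168 ≈ -18.998)
(h(-211) - 12948)/(-2919 + H) = ((-4 - 211) - 12948)/(-2919 - 60185/3168) = (-215 - 12948)/(-9307577/3168) = -13163*(-3168/9307577) = 41700384/9307577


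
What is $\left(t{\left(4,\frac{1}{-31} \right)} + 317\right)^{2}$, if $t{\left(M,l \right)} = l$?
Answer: $\frac{96550276}{961} \approx 1.0047 \cdot 10^{5}$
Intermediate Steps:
$\left(t{\left(4,\frac{1}{-31} \right)} + 317\right)^{2} = \left(\frac{1}{-31} + 317\right)^{2} = \left(- \frac{1}{31} + 317\right)^{2} = \left(\frac{9826}{31}\right)^{2} = \frac{96550276}{961}$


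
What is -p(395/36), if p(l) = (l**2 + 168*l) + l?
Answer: -2559205/1296 ≈ -1974.7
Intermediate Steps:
p(l) = l**2 + 169*l
-p(395/36) = -395/36*(169 + 395/36) = -395*(1/36)*(169 + 395*(1/36)) = -395*(169 + 395/36)/36 = -395*6479/(36*36) = -1*2559205/1296 = -2559205/1296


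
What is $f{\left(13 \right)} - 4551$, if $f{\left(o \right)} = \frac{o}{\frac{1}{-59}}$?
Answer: $-5318$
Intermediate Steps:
$f{\left(o \right)} = - 59 o$ ($f{\left(o \right)} = \frac{o}{- \frac{1}{59}} = o \left(-59\right) = - 59 o$)
$f{\left(13 \right)} - 4551 = \left(-59\right) 13 - 4551 = -767 - 4551 = -5318$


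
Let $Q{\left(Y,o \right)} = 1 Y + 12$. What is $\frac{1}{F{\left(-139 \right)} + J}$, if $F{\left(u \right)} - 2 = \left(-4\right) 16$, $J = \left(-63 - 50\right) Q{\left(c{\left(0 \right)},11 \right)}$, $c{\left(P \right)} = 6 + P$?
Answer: $- \frac{1}{2096} \approx -0.0004771$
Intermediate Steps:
$Q{\left(Y,o \right)} = 12 + Y$ ($Q{\left(Y,o \right)} = Y + 12 = 12 + Y$)
$J = -2034$ ($J = \left(-63 - 50\right) \left(12 + \left(6 + 0\right)\right) = - 113 \left(12 + 6\right) = \left(-113\right) 18 = -2034$)
$F{\left(u \right)} = -62$ ($F{\left(u \right)} = 2 - 64 = -62$)
$\frac{1}{F{\left(-139 \right)} + J} = \frac{1}{-62 - 2034} = \frac{1}{-2096} = - \frac{1}{2096}$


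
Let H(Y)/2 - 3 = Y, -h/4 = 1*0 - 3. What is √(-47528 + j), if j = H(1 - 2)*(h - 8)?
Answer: 2*I*√11878 ≈ 217.97*I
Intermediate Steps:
h = 12 (h = -4*(1*0 - 3) = -4*(0 - 3) = -4*(-3) = 12)
H(Y) = 6 + 2*Y
j = 16 (j = (6 + 2*(1 - 2))*(12 - 8) = (6 + 2*(-1))*4 = (6 - 2)*4 = 4*4 = 16)
√(-47528 + j) = √(-47528 + 16) = √(-47512) = 2*I*√11878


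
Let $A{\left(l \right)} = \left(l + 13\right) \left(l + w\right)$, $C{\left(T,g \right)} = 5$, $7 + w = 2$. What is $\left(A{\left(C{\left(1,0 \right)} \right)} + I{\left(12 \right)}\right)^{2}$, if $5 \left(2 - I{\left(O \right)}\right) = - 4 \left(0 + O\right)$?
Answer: $\frac{3364}{25} \approx 134.56$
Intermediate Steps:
$w = -5$ ($w = -7 + 2 = -5$)
$I{\left(O \right)} = 2 + \frac{4 O}{5}$ ($I{\left(O \right)} = 2 - \frac{\left(-4\right) \left(0 + O\right)}{5} = 2 - \frac{\left(-4\right) O}{5} = 2 + \frac{4 O}{5}$)
$A{\left(l \right)} = \left(-5 + l\right) \left(13 + l\right)$ ($A{\left(l \right)} = \left(l + 13\right) \left(l - 5\right) = \left(13 + l\right) \left(-5 + l\right) = \left(-5 + l\right) \left(13 + l\right)$)
$\left(A{\left(C{\left(1,0 \right)} \right)} + I{\left(12 \right)}\right)^{2} = \left(\left(-65 + 5^{2} + 8 \cdot 5\right) + \left(2 + \frac{4}{5} \cdot 12\right)\right)^{2} = \left(\left(-65 + 25 + 40\right) + \left(2 + \frac{48}{5}\right)\right)^{2} = \left(0 + \frac{58}{5}\right)^{2} = \left(\frac{58}{5}\right)^{2} = \frac{3364}{25}$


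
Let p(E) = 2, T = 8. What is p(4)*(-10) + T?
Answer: -12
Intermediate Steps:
p(4)*(-10) + T = 2*(-10) + 8 = -20 + 8 = -12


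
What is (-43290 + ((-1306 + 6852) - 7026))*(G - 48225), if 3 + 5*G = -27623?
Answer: 2406396454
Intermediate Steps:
G = -27626/5 (G = -⅗ + (⅕)*(-27623) = -⅗ - 27623/5 = -27626/5 ≈ -5525.2)
(-43290 + ((-1306 + 6852) - 7026))*(G - 48225) = (-43290 + ((-1306 + 6852) - 7026))*(-27626/5 - 48225) = (-43290 + (5546 - 7026))*(-268751/5) = (-43290 - 1480)*(-268751/5) = -44770*(-268751/5) = 2406396454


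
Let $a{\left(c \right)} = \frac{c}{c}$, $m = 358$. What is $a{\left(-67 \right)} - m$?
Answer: $-357$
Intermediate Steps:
$a{\left(c \right)} = 1$
$a{\left(-67 \right)} - m = 1 - 358 = -357$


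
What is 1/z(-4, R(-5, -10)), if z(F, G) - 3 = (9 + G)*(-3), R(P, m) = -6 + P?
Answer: ⅑ ≈ 0.11111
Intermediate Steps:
z(F, G) = -24 - 3*G (z(F, G) = 3 + (9 + G)*(-3) = 3 + (-27 - 3*G) = -24 - 3*G)
1/z(-4, R(-5, -10)) = 1/(-24 - 3*(-6 - 5)) = 1/(-24 - 3*(-11)) = 1/(-24 + 33) = 1/9 = ⅑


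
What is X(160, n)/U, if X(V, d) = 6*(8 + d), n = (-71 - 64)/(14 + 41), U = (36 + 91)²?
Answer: 366/177419 ≈ 0.0020629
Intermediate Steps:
U = 16129 (U = 127² = 16129)
n = -27/11 (n = -135/55 = -135*1/55 = -27/11 ≈ -2.4545)
X(V, d) = 48 + 6*d
X(160, n)/U = (48 + 6*(-27/11))/16129 = (48 - 162/11)*(1/16129) = (366/11)*(1/16129) = 366/177419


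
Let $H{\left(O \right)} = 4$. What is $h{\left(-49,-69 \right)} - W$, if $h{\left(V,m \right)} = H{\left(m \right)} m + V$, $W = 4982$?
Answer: $-5307$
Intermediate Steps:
$h{\left(V,m \right)} = V + 4 m$ ($h{\left(V,m \right)} = 4 m + V = V + 4 m$)
$h{\left(-49,-69 \right)} - W = \left(-49 + 4 \left(-69\right)\right) - 4982 = \left(-49 - 276\right) - 4982 = -325 - 4982 = -5307$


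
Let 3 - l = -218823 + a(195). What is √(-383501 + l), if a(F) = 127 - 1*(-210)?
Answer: 2*I*√41253 ≈ 406.22*I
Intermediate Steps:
a(F) = 337 (a(F) = 127 + 210 = 337)
l = 218489 (l = 3 - (-218823 + 337) = 3 - 1*(-218486) = 3 + 218486 = 218489)
√(-383501 + l) = √(-383501 + 218489) = √(-165012) = 2*I*√41253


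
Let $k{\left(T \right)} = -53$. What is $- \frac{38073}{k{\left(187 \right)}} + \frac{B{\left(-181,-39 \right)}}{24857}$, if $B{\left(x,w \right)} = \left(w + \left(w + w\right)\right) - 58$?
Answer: $\frac{2550866}{3551} \approx 718.35$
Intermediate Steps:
$B{\left(x,w \right)} = -58 + 3 w$ ($B{\left(x,w \right)} = \left(w + 2 w\right) - 58 = 3 w - 58 = -58 + 3 w$)
$- \frac{38073}{k{\left(187 \right)}} + \frac{B{\left(-181,-39 \right)}}{24857} = - \frac{38073}{-53} + \frac{-58 + 3 \left(-39\right)}{24857} = \left(-38073\right) \left(- \frac{1}{53}\right) + \left(-58 - 117\right) \frac{1}{24857} = \frac{38073}{53} - \frac{25}{3551} = \frac{2550866}{3551}$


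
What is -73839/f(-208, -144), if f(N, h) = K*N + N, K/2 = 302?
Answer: 73839/125840 ≈ 0.58677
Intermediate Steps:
K = 604 (K = 2*302 = 604)
f(N, h) = 605*N (f(N, h) = 604*N + N = 605*N)
-73839/f(-208, -144) = -73839/(605*(-208)) = -73839/(-125840) = -73839*(-1/125840) = 73839/125840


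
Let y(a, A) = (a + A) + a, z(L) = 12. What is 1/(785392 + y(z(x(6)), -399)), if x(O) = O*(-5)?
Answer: 1/785017 ≈ 1.2739e-6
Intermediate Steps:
x(O) = -5*O
y(a, A) = A + 2*a (y(a, A) = (A + a) + a = A + 2*a)
1/(785392 + y(z(x(6)), -399)) = 1/(785392 + (-399 + 2*12)) = 1/(785392 + (-399 + 24)) = 1/(785392 - 375) = 1/785017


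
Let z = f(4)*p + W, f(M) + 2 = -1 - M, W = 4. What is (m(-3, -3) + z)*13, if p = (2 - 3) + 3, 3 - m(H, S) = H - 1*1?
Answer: -39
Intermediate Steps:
m(H, S) = 4 - H (m(H, S) = 3 - (H - 1*1) = 3 - (H - 1) = 3 - (-1 + H) = 3 + (1 - H) = 4 - H)
f(M) = -3 - M (f(M) = -2 + (-1 - M) = -3 - M)
p = 2 (p = -1 + 3 = 2)
z = -10 (z = (-3 - 1*4)*2 + 4 = (-3 - 4)*2 + 4 = -7*2 + 4 = -14 + 4 = -10)
(m(-3, -3) + z)*13 = ((4 - 1*(-3)) - 10)*13 = ((4 + 3) - 10)*13 = (7 - 10)*13 = -3*13 = -39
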